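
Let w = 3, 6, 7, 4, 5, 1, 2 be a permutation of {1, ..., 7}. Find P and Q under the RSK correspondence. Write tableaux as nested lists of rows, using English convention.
Insert each entry of the permutation into P by Schensted row insertion, recording in Q the position of each new cell.

After inserting 3: P = [[3]].
After inserting 6: P = [[3, 6]].
After inserting 7: P = [[3, 6, 7]].
After inserting 4: P = [[3, 4, 7], [6]].
After inserting 5: P = [[3, 4, 5], [6, 7]].
After inserting 1: P = [[1, 4, 5], [3, 7], [6]].
After inserting 2: P = [[1, 2, 5], [3, 4], [6, 7]].

So P = [[1, 2, 5], [3, 4], [6, 7]], Q = [[1, 2, 3], [4, 5], [6, 7]].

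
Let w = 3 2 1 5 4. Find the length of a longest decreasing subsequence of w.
3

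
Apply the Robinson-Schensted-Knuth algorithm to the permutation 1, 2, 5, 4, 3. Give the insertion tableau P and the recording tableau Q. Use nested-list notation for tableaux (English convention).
P = [[1, 2, 3], [4], [5]], Q = [[1, 2, 3], [4], [5]]

Insert each entry of the permutation into P by Schensted row insertion, recording in Q the position of each new cell.

Insert 1: appended to row 1. P = [[1]], Q = [[1]].
Insert 2: appended to row 1. P = [[1, 2]], Q = [[1, 2]].
Insert 5: appended to row 1. P = [[1, 2, 5]], Q = [[1, 2, 3]].
Insert 4: 4 bumps 5 from row 1; 5 starts row 2. P = [[1, 2, 4], [5]], Q = [[1, 2, 3], [4]].
Insert 3: 3 bumps 4 from row 1; 4 bumps 5 from row 2; 5 starts row 3. P = [[1, 2, 3], [4], [5]], Q = [[1, 2, 3], [4], [5]].

So P = [[1, 2, 3], [4], [5]], Q = [[1, 2, 3], [4], [5]].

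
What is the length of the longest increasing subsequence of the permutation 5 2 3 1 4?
3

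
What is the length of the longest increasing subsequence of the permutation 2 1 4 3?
2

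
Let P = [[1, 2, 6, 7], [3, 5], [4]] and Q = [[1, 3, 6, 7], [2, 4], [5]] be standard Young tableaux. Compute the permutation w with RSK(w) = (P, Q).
4 1 5 3 2 6 7

Reverse RSK: for i = n, n-1, ..., 1, locate i in Q, remove the corresponding corner cell from P, and reverse-bump its entry up through P; the value ejected from row 1 is w(i).

So w = 4 1 5 3 2 6 7.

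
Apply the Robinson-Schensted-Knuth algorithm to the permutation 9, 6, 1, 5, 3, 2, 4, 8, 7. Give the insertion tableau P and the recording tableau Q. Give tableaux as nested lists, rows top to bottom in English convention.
Insert each entry of the permutation into P by Schensted row insertion, recording in Q the position of each new cell.

Insert 9: appended to row 1. P = [[9]].
Insert 6: 6 bumps 9 from row 1; 9 starts row 2. P = [[6], [9]].
Insert 1: 1 bumps 6 from row 1; 6 bumps 9 from row 2; 9 starts row 3. P = [[1], [6], [9]].
Insert 5: appended to row 1. P = [[1, 5], [6], [9]].
Insert 3: 3 bumps 5 from row 1; 5 bumps 6 from row 2; 6 bumps 9 from row 3; 9 starts row 4. P = [[1, 3], [5], [6], [9]].
Insert 2: 2 bumps 3 from row 1; 3 bumps 5 from row 2; 5 bumps 6 from row 3; 6 bumps 9 from row 4; 9 starts row 5. P = [[1, 2], [3], [5], [6], [9]].
Insert 4: appended to row 1. P = [[1, 2, 4], [3], [5], [6], [9]].
Insert 8: appended to row 1. P = [[1, 2, 4, 8], [3], [5], [6], [9]].
Insert 7: 7 bumps 8 from row 1; 8 appends to row 2. P = [[1, 2, 4, 7], [3, 8], [5], [6], [9]].

So P = [[1, 2, 4, 7], [3, 8], [5], [6], [9]], Q = [[1, 4, 7, 8], [2, 9], [3], [5], [6]].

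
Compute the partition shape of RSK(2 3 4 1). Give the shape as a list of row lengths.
Row-insert each entry into an empty tableau.

After inserting 2: P = [[2]].
After inserting 3: P = [[2, 3]].
After inserting 4: P = [[2, 3, 4]].
After inserting 1: P = [[1, 3, 4], [2]].

The final insertion tableau P = [[1, 3, 4], [2]] has shape [3, 1].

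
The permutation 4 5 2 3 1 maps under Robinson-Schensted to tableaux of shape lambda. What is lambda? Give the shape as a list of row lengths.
RSK row insertion gives P = [[1, 3], [2, 5], [4]], which has shape [2, 2, 1].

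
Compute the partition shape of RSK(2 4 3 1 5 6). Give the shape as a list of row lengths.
RSK row insertion gives P = [[1, 3, 5, 6], [2], [4]], which has shape [4, 1, 1].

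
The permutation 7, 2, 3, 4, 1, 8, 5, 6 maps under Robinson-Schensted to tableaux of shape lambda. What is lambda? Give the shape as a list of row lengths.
[5, 2, 1]

Row-insert each entry into an empty tableau.

After inserting 7: P = [[7]].
After inserting 2: P = [[2], [7]].
After inserting 3: P = [[2, 3], [7]].
After inserting 4: P = [[2, 3, 4], [7]].
After inserting 1: P = [[1, 3, 4], [2], [7]].
After inserting 8: P = [[1, 3, 4, 8], [2], [7]].
After inserting 5: P = [[1, 3, 4, 5], [2, 8], [7]].
After inserting 6: P = [[1, 3, 4, 5, 6], [2, 8], [7]].

The final insertion tableau P = [[1, 3, 4, 5, 6], [2, 8], [7]] has shape [5, 2, 1].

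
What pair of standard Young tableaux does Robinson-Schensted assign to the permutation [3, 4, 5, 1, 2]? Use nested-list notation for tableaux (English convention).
Insert each entry of the permutation into P by Schensted row insertion, recording in Q the position of each new cell.

Insert 3: appended to row 1. P = [[3]].
Insert 4: appended to row 1. P = [[3, 4]].
Insert 5: appended to row 1. P = [[3, 4, 5]].
Insert 1: 1 bumps 3 from row 1; 3 starts row 2. P = [[1, 4, 5], [3]].
Insert 2: 2 bumps 4 from row 1; 4 appends to row 2. P = [[1, 2, 5], [3, 4]].

So P = [[1, 2, 5], [3, 4]], Q = [[1, 2, 3], [4, 5]].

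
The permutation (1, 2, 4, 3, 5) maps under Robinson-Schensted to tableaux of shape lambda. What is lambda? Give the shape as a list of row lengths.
Row-insert each entry into an empty tableau.

After inserting 1: P = [[1]].
After inserting 2: P = [[1, 2]].
After inserting 4: P = [[1, 2, 4]].
After inserting 3: P = [[1, 2, 3], [4]].
After inserting 5: P = [[1, 2, 3, 5], [4]].

The final insertion tableau P = [[1, 2, 3, 5], [4]] has shape [4, 1].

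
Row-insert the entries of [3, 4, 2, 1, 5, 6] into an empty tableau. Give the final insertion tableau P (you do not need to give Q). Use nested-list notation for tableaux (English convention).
P = [[1, 4, 5, 6], [2], [3]]

Insert 3: appended to row 1. P = [[3]].
Insert 4: appended to row 1. P = [[3, 4]].
Insert 2: 2 bumps 3 from row 1; 3 starts row 2. P = [[2, 4], [3]].
Insert 1: 1 bumps 2 from row 1; 2 bumps 3 from row 2; 3 starts row 3. P = [[1, 4], [2], [3]].
Insert 5: appended to row 1. P = [[1, 4, 5], [2], [3]].
Insert 6: appended to row 1. P = [[1, 4, 5, 6], [2], [3]].

So P = [[1, 4, 5, 6], [2], [3]].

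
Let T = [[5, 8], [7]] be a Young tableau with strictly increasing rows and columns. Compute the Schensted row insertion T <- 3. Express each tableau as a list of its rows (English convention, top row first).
In row 1, 3 replaces 5 (the leftmost entry greater than 3); 5 is bumped to row 2. In row 2, 5 replaces 7 (the leftmost entry greater than 5); 7 is bumped to row 3. 7 starts a new row 3. The new tableau is [[3, 8], [5], [7]].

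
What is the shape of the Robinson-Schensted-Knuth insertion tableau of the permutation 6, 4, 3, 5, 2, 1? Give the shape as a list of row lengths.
RSK row insertion gives P = [[1, 5], [2], [3], [4], [6]], which has shape [2, 1, 1, 1, 1].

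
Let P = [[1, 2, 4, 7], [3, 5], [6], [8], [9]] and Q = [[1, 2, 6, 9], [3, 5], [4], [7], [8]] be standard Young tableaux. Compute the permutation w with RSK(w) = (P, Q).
Reverse the RSK construction: for i from n down to 1, find the cell of Q containing i, remove the entry at that cell from P, and reverse-bump it up through P; the value ejected from row 1 is w(i).

Step i=9: Q has 9 at row 1, column 4; remove that cell from P, ejecting 7. So w(9) = 7. P is now [[1, 2, 4], [3, 5], [6], [8], [9]].
Step i=8: Q has 8 at row 5, column 1; remove 9 from row 5 of P and reverse-bump: 9 enters row 4 and ejects 8; 8 enters row 3 and ejects 6; 6 enters row 2 and ejects 5; 5 enters row 1 and ejects 4. So w(8) = 4. P is now [[1, 2, 5], [3, 6], [8], [9]].
Step i=7: Q has 7 at row 4, column 1; remove 9 from row 4 of P and reverse-bump: 9 enters row 3 and ejects 8; 8 enters row 2 and ejects 6; 6 enters row 1 and ejects 5. So w(7) = 5. P is now [[1, 2, 6], [3, 8], [9]].
Step i=6: Q has 6 at row 1, column 3; remove that cell from P, ejecting 6. So w(6) = 6. P is now [[1, 2], [3, 8], [9]].
Step i=5: Q has 5 at row 2, column 2; remove 8 from row 2 of P and reverse-bump: 8 enters row 1 and ejects 2. So w(5) = 2. P is now [[1, 8], [3], [9]].
Step i=4: Q has 4 at row 3, column 1; remove 9 from row 3 of P and reverse-bump: 9 enters row 2 and ejects 3; 3 enters row 1 and ejects 1. So w(4) = 1. P is now [[3, 8], [9]].
Step i=3: Q has 3 at row 2, column 1; remove 9 from row 2 of P and reverse-bump: 9 enters row 1 and ejects 8. So w(3) = 8. P is now [[3, 9]].
Step i=2: Q has 2 at row 1, column 2; remove that cell from P, ejecting 9. So w(2) = 9. P is now [[3]].
Step i=1: Q has 1 at row 1, column 1; remove that cell from P, ejecting 3. So w(1) = 3. P is now [].

So w = 3 9 8 1 2 6 5 4 7.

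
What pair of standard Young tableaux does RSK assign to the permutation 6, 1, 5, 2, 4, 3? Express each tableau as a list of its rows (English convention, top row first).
P = [[1, 2, 3], [4], [5], [6]], Q = [[1, 3, 5], [2], [4], [6]]

Insert each entry of the permutation into P by Schensted row insertion, recording in Q the position of each new cell.

After inserting 6: P = [[6]].
After inserting 1: P = [[1], [6]].
After inserting 5: P = [[1, 5], [6]].
After inserting 2: P = [[1, 2], [5], [6]].
After inserting 4: P = [[1, 2, 4], [5], [6]].
After inserting 3: P = [[1, 2, 3], [4], [5], [6]].

So P = [[1, 2, 3], [4], [5], [6]], Q = [[1, 3, 5], [2], [4], [6]].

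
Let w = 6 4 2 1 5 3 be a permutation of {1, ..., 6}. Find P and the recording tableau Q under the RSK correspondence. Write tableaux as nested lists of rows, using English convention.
P = [[1, 3], [2, 5], [4], [6]], Q = [[1, 5], [2, 6], [3], [4]]

Insert each entry of the permutation into P by Schensted row insertion, recording in Q the position of each new cell.

Insert 6: appended to row 1. P = [[6]].
Insert 4: 4 bumps 6 from row 1; 6 starts row 2. P = [[4], [6]].
Insert 2: 2 bumps 4 from row 1; 4 bumps 6 from row 2; 6 starts row 3. P = [[2], [4], [6]].
Insert 1: 1 bumps 2 from row 1; 2 bumps 4 from row 2; 4 bumps 6 from row 3; 6 starts row 4. P = [[1], [2], [4], [6]].
Insert 5: appended to row 1. P = [[1, 5], [2], [4], [6]].
Insert 3: 3 bumps 5 from row 1; 5 appends to row 2. P = [[1, 3], [2, 5], [4], [6]].

So P = [[1, 3], [2, 5], [4], [6]], Q = [[1, 5], [2, 6], [3], [4]].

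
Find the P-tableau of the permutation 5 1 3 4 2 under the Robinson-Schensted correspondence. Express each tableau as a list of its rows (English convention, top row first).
P = [[1, 2, 4], [3], [5]]

After inserting 5: P = [[5]].
After inserting 1: P = [[1], [5]].
After inserting 3: P = [[1, 3], [5]].
After inserting 4: P = [[1, 3, 4], [5]].
After inserting 2: P = [[1, 2, 4], [3], [5]].

So P = [[1, 2, 4], [3], [5]].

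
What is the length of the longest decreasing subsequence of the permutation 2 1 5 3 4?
2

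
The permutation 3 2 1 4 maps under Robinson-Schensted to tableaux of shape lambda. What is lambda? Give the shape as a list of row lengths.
Row-insert each entry into an empty tableau.

After inserting 3: P = [[3]].
After inserting 2: P = [[2], [3]].
After inserting 1: P = [[1], [2], [3]].
After inserting 4: P = [[1, 4], [2], [3]].

The final insertion tableau P = [[1, 4], [2], [3]] has shape [2, 1, 1].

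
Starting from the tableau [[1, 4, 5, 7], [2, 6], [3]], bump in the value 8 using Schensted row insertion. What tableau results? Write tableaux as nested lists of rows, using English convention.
8 is larger than every entry of row 1, so it is appended to row 1. The new tableau is [[1, 4, 5, 7, 8], [2, 6], [3]].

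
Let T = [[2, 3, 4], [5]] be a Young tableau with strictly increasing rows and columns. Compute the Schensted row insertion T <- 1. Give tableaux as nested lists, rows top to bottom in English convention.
In row 1, 1 replaces 2 (the leftmost entry greater than 1); 2 is bumped to row 2. In row 2, 2 replaces 5 (the leftmost entry greater than 2); 5 is bumped to row 3. 5 starts a new row 3. The new tableau is [[1, 3, 4], [2], [5]].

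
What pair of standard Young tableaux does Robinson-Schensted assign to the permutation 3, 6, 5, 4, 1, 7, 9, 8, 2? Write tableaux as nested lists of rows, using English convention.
P = [[1, 2, 7, 8], [3, 4], [5, 9], [6]], Q = [[1, 2, 6, 7], [3, 8], [4, 9], [5]]

Insert each entry of the permutation into P by Schensted row insertion, recording in Q the position of each new cell.

Insert 3: appended to row 1. P = [[3]].
Insert 6: appended to row 1. P = [[3, 6]].
Insert 5: 5 bumps 6 from row 1; 6 starts row 2. P = [[3, 5], [6]].
Insert 4: 4 bumps 5 from row 1; 5 bumps 6 from row 2; 6 starts row 3. P = [[3, 4], [5], [6]].
Insert 1: 1 bumps 3 from row 1; 3 bumps 5 from row 2; 5 bumps 6 from row 3; 6 starts row 4. P = [[1, 4], [3], [5], [6]].
Insert 7: appended to row 1. P = [[1, 4, 7], [3], [5], [6]].
Insert 9: appended to row 1. P = [[1, 4, 7, 9], [3], [5], [6]].
Insert 8: 8 bumps 9 from row 1; 9 appends to row 2. P = [[1, 4, 7, 8], [3, 9], [5], [6]].
Insert 2: 2 bumps 4 from row 1; 4 bumps 9 from row 2; 9 appends to row 3. P = [[1, 2, 7, 8], [3, 4], [5, 9], [6]].

So P = [[1, 2, 7, 8], [3, 4], [5, 9], [6]], Q = [[1, 2, 6, 7], [3, 8], [4, 9], [5]].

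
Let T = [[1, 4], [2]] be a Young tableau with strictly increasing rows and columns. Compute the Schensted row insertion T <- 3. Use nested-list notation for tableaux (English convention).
In row 1, 3 replaces 4 (the leftmost entry greater than 3); 4 is bumped to row 2. 4 is appended to row 2. The new tableau is [[1, 3], [2, 4]].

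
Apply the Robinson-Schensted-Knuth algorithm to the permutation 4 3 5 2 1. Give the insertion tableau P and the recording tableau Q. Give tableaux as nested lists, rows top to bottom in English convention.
Insert each entry of the permutation into P by Schensted row insertion, recording in Q the position of each new cell.

Insert 4: appended to row 1. P = [[4]], Q = [[1]].
Insert 3: 3 bumps 4 from row 1; 4 starts row 2. P = [[3], [4]], Q = [[1], [2]].
Insert 5: appended to row 1. P = [[3, 5], [4]], Q = [[1, 3], [2]].
Insert 2: 2 bumps 3 from row 1; 3 bumps 4 from row 2; 4 starts row 3. P = [[2, 5], [3], [4]], Q = [[1, 3], [2], [4]].
Insert 1: 1 bumps 2 from row 1; 2 bumps 3 from row 2; 3 bumps 4 from row 3; 4 starts row 4. P = [[1, 5], [2], [3], [4]], Q = [[1, 3], [2], [4], [5]].

So P = [[1, 5], [2], [3], [4]], Q = [[1, 3], [2], [4], [5]].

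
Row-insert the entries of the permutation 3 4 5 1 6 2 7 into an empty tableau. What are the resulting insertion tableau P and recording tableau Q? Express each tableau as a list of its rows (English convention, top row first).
P = [[1, 2, 5, 6, 7], [3, 4]], Q = [[1, 2, 3, 5, 7], [4, 6]]

Insert each entry of the permutation into P by Schensted row insertion, recording in Q the position of each new cell.

After inserting 3: P = [[3]].
After inserting 4: P = [[3, 4]].
After inserting 5: P = [[3, 4, 5]].
After inserting 1: P = [[1, 4, 5], [3]].
After inserting 6: P = [[1, 4, 5, 6], [3]].
After inserting 2: P = [[1, 2, 5, 6], [3, 4]].
After inserting 7: P = [[1, 2, 5, 6, 7], [3, 4]].

So P = [[1, 2, 5, 6, 7], [3, 4]], Q = [[1, 2, 3, 5, 7], [4, 6]].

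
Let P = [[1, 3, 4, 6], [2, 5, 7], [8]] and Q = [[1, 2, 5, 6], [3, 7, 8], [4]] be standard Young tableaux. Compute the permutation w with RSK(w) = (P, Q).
Reverse the RSK construction: for i from n down to 1, find the cell of Q containing i, remove the entry at that cell from P, and reverse-bump it up through P; the value ejected from row 1 is w(i).

Step i=8: Q has 8 at row 2, column 3; remove 7 from row 2 of P and reverse-bump: 7 enters row 1 and ejects 6. So w(8) = 6. P is now [[1, 3, 4, 7], [2, 5], [8]].
Step i=7: Q has 7 at row 2, column 2; remove 5 from row 2 of P and reverse-bump: 5 enters row 1 and ejects 4. So w(7) = 4. P is now [[1, 3, 5, 7], [2], [8]].
Step i=6: Q has 6 at row 1, column 4; remove that cell from P, ejecting 7. So w(6) = 7. P is now [[1, 3, 5], [2], [8]].
Step i=5: Q has 5 at row 1, column 3; remove that cell from P, ejecting 5. So w(5) = 5. P is now [[1, 3], [2], [8]].
Step i=4: Q has 4 at row 3, column 1; remove 8 from row 3 of P and reverse-bump: 8 enters row 2 and ejects 2; 2 enters row 1 and ejects 1. So w(4) = 1. P is now [[2, 3], [8]].
Step i=3: Q has 3 at row 2, column 1; remove 8 from row 2 of P and reverse-bump: 8 enters row 1 and ejects 3. So w(3) = 3. P is now [[2, 8]].
Step i=2: Q has 2 at row 1, column 2; remove that cell from P, ejecting 8. So w(2) = 8. P is now [[2]].
Step i=1: Q has 1 at row 1, column 1; remove that cell from P, ejecting 2. So w(1) = 2. P is now [].

So w = 2 8 3 1 5 7 4 6.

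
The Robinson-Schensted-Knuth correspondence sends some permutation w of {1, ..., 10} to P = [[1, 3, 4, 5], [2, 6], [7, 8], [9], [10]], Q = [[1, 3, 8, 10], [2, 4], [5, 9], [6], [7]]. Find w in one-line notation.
Reverse the RSK construction: for i from n down to 1, find the cell of Q containing i, remove the entry at that cell from P, and reverse-bump it up through P; the value ejected from row 1 is w(i).

Step i=10: Q has 10 at row 1, column 4; remove that cell from P, ejecting 5. So w(10) = 5. P is now [[1, 3, 4], [2, 6], [7, 8], [9], [10]].
Step i=9: Q has 9 at row 3, column 2; remove 8 from row 3 of P and reverse-bump: 8 enters row 2 and ejects 6; 6 enters row 1 and ejects 4. So w(9) = 4. P is now [[1, 3, 6], [2, 8], [7], [9], [10]].
Step i=8: Q has 8 at row 1, column 3; remove that cell from P, ejecting 6. So w(8) = 6. P is now [[1, 3], [2, 8], [7], [9], [10]].
Step i=7: Q has 7 at row 5, column 1; remove 10 from row 5 of P and reverse-bump: 10 enters row 4 and ejects 9; 9 enters row 3 and ejects 7; 7 enters row 2 and ejects 2; 2 enters row 1 and ejects 1. So w(7) = 1. P is now [[2, 3], [7, 8], [9], [10]].
Step i=6: Q has 6 at row 4, column 1; remove 10 from row 4 of P and reverse-bump: 10 enters row 3 and ejects 9; 9 enters row 2 and ejects 8; 8 enters row 1 and ejects 3. So w(6) = 3. P is now [[2, 8], [7, 9], [10]].
Step i=5: Q has 5 at row 3, column 1; remove 10 from row 3 of P and reverse-bump: 10 enters row 2 and ejects 9; 9 enters row 1 and ejects 8. So w(5) = 8. P is now [[2, 9], [7, 10]].
Step i=4: Q has 4 at row 2, column 2; remove 10 from row 2 of P and reverse-bump: 10 enters row 1 and ejects 9. So w(4) = 9. P is now [[2, 10], [7]].
Step i=3: Q has 3 at row 1, column 2; remove that cell from P, ejecting 10. So w(3) = 10. P is now [[2], [7]].
Step i=2: Q has 2 at row 2, column 1; remove 7 from row 2 of P and reverse-bump: 7 enters row 1 and ejects 2. So w(2) = 2. P is now [[7]].
Step i=1: Q has 1 at row 1, column 1; remove that cell from P, ejecting 7. So w(1) = 7. P is now [].

So w = 7 2 10 9 8 3 1 6 4 5.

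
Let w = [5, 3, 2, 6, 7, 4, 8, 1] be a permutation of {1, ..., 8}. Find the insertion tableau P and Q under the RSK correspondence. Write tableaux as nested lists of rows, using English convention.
Insert each entry of the permutation into P by Schensted row insertion, recording in Q the position of each new cell.

Insert 5: appended to row 1. P = [[5]], Q = [[1]].
Insert 3: 3 bumps 5 from row 1; 5 starts row 2. P = [[3], [5]], Q = [[1], [2]].
Insert 2: 2 bumps 3 from row 1; 3 bumps 5 from row 2; 5 starts row 3. P = [[2], [3], [5]], Q = [[1], [2], [3]].
Insert 6: appended to row 1. P = [[2, 6], [3], [5]], Q = [[1, 4], [2], [3]].
Insert 7: appended to row 1. P = [[2, 6, 7], [3], [5]], Q = [[1, 4, 5], [2], [3]].
Insert 4: 4 bumps 6 from row 1; 6 appends to row 2. P = [[2, 4, 7], [3, 6], [5]], Q = [[1, 4, 5], [2, 6], [3]].
Insert 8: appended to row 1. P = [[2, 4, 7, 8], [3, 6], [5]], Q = [[1, 4, 5, 7], [2, 6], [3]].
Insert 1: 1 bumps 2 from row 1; 2 bumps 3 from row 2; 3 bumps 5 from row 3; 5 starts row 4. P = [[1, 4, 7, 8], [2, 6], [3], [5]], Q = [[1, 4, 5, 7], [2, 6], [3], [8]].

So P = [[1, 4, 7, 8], [2, 6], [3], [5]], Q = [[1, 4, 5, 7], [2, 6], [3], [8]].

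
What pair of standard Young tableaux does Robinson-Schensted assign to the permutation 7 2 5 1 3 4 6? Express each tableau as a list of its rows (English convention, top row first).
P = [[1, 3, 4, 6], [2, 5], [7]], Q = [[1, 3, 6, 7], [2, 5], [4]]

Insert each entry of the permutation into P by Schensted row insertion, recording in Q the position of each new cell.

Insert 7: appended to row 1. P = [[7]], Q = [[1]].
Insert 2: 2 bumps 7 from row 1; 7 starts row 2. P = [[2], [7]], Q = [[1], [2]].
Insert 5: appended to row 1. P = [[2, 5], [7]], Q = [[1, 3], [2]].
Insert 1: 1 bumps 2 from row 1; 2 bumps 7 from row 2; 7 starts row 3. P = [[1, 5], [2], [7]], Q = [[1, 3], [2], [4]].
Insert 3: 3 bumps 5 from row 1; 5 appends to row 2. P = [[1, 3], [2, 5], [7]], Q = [[1, 3], [2, 5], [4]].
Insert 4: appended to row 1. P = [[1, 3, 4], [2, 5], [7]], Q = [[1, 3, 6], [2, 5], [4]].
Insert 6: appended to row 1. P = [[1, 3, 4, 6], [2, 5], [7]], Q = [[1, 3, 6, 7], [2, 5], [4]].

So P = [[1, 3, 4, 6], [2, 5], [7]], Q = [[1, 3, 6, 7], [2, 5], [4]].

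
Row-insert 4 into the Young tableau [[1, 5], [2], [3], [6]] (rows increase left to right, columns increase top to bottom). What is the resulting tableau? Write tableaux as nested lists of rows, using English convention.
In row 1, 4 replaces 5 (the leftmost entry greater than 4); 5 is bumped to row 2. 5 is appended to row 2. The new tableau is [[1, 4], [2, 5], [3], [6]].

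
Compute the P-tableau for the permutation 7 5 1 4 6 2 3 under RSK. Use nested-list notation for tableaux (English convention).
P = [[1, 2, 3], [4, 6], [5], [7]]

Insert 7: appended to row 1. P = [[7]].
Insert 5: 5 bumps 7 from row 1; 7 starts row 2. P = [[5], [7]].
Insert 1: 1 bumps 5 from row 1; 5 bumps 7 from row 2; 7 starts row 3. P = [[1], [5], [7]].
Insert 4: appended to row 1. P = [[1, 4], [5], [7]].
Insert 6: appended to row 1. P = [[1, 4, 6], [5], [7]].
Insert 2: 2 bumps 4 from row 1; 4 bumps 5 from row 2; 5 bumps 7 from row 3; 7 starts row 4. P = [[1, 2, 6], [4], [5], [7]].
Insert 3: 3 bumps 6 from row 1; 6 appends to row 2. P = [[1, 2, 3], [4, 6], [5], [7]].

So P = [[1, 2, 3], [4, 6], [5], [7]].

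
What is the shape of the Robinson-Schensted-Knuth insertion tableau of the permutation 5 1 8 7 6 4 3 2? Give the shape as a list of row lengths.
[2, 2, 1, 1, 1, 1]

Row-insert each entry into an empty tableau.

After inserting 5: P = [[5]].
After inserting 1: P = [[1], [5]].
After inserting 8: P = [[1, 8], [5]].
After inserting 7: P = [[1, 7], [5, 8]].
After inserting 6: P = [[1, 6], [5, 7], [8]].
After inserting 4: P = [[1, 4], [5, 6], [7], [8]].
After inserting 3: P = [[1, 3], [4, 6], [5], [7], [8]].
After inserting 2: P = [[1, 2], [3, 6], [4], [5], [7], [8]].

The final insertion tableau P = [[1, 2], [3, 6], [4], [5], [7], [8]] has shape [2, 2, 1, 1, 1, 1].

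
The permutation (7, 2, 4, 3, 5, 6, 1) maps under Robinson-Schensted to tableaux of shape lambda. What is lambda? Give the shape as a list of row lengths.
[4, 1, 1, 1]

RSK row insertion gives P = [[1, 3, 5, 6], [2], [4], [7]], which has shape [4, 1, 1, 1].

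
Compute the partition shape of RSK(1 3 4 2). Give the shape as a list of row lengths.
[3, 1]

Row-insert each entry into an empty tableau.

After inserting 1: P = [[1]].
After inserting 3: P = [[1, 3]].
After inserting 4: P = [[1, 3, 4]].
After inserting 2: P = [[1, 2, 4], [3]].

The final insertion tableau P = [[1, 2, 4], [3]] has shape [3, 1].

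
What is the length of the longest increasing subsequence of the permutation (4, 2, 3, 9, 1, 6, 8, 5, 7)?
4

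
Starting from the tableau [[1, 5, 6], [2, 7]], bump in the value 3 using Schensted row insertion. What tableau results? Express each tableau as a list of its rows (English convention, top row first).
In row 1, 3 replaces 5 (the leftmost entry greater than 3); 5 is bumped to row 2. In row 2, 5 replaces 7 (the leftmost entry greater than 5); 7 is bumped to row 3. 7 starts a new row 3. The new tableau is [[1, 3, 6], [2, 5], [7]].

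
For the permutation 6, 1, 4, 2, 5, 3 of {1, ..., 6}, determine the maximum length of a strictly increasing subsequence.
3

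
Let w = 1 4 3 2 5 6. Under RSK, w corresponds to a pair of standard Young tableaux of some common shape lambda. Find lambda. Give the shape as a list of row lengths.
[4, 1, 1]

Row-insert each entry into an empty tableau.

After inserting 1: P = [[1]].
After inserting 4: P = [[1, 4]].
After inserting 3: P = [[1, 3], [4]].
After inserting 2: P = [[1, 2], [3], [4]].
After inserting 5: P = [[1, 2, 5], [3], [4]].
After inserting 6: P = [[1, 2, 5, 6], [3], [4]].

The final insertion tableau P = [[1, 2, 5, 6], [3], [4]] has shape [4, 1, 1].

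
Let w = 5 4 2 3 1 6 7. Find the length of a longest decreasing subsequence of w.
4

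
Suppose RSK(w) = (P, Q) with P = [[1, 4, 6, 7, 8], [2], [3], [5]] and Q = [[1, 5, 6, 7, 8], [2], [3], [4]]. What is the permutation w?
5 3 2 1 4 6 7 8

Reverse the RSK construction: for i from n down to 1, find the cell of Q containing i, remove the entry at that cell from P, and reverse-bump it up through P; the value ejected from row 1 is w(i).

Step i=8: Q has 8 at row 1, column 5; remove that cell from P, ejecting 8. So w(8) = 8. P is now [[1, 4, 6, 7], [2], [3], [5]].
Step i=7: Q has 7 at row 1, column 4; remove that cell from P, ejecting 7. So w(7) = 7. P is now [[1, 4, 6], [2], [3], [5]].
Step i=6: Q has 6 at row 1, column 3; remove that cell from P, ejecting 6. So w(6) = 6. P is now [[1, 4], [2], [3], [5]].
Step i=5: Q has 5 at row 1, column 2; remove that cell from P, ejecting 4. So w(5) = 4. P is now [[1], [2], [3], [5]].
Step i=4: Q has 4 at row 4, column 1; remove 5 from row 4 of P and reverse-bump: 5 enters row 3 and ejects 3; 3 enters row 2 and ejects 2; 2 enters row 1 and ejects 1. So w(4) = 1. P is now [[2], [3], [5]].
Step i=3: Q has 3 at row 3, column 1; remove 5 from row 3 of P and reverse-bump: 5 enters row 2 and ejects 3; 3 enters row 1 and ejects 2. So w(3) = 2. P is now [[3], [5]].
Step i=2: Q has 2 at row 2, column 1; remove 5 from row 2 of P and reverse-bump: 5 enters row 1 and ejects 3. So w(2) = 3. P is now [[5]].
Step i=1: Q has 1 at row 1, column 1; remove that cell from P, ejecting 5. So w(1) = 5. P is now [].

So w = 5 3 2 1 4 6 7 8.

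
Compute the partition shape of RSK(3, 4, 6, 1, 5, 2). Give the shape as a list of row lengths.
Row-insert each entry into an empty tableau.

After inserting 3: P = [[3]].
After inserting 4: P = [[3, 4]].
After inserting 6: P = [[3, 4, 6]].
After inserting 1: P = [[1, 4, 6], [3]].
After inserting 5: P = [[1, 4, 5], [3, 6]].
After inserting 2: P = [[1, 2, 5], [3, 4], [6]].

The final insertion tableau P = [[1, 2, 5], [3, 4], [6]] has shape [3, 2, 1].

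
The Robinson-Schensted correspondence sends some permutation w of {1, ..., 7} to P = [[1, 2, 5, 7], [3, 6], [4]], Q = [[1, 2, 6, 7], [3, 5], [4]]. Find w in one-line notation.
4 6 3 1 2 5 7

Reverse the RSK construction: for i from n down to 1, find the cell of Q containing i, remove the entry at that cell from P, and reverse-bump it up through P; the value ejected from row 1 is w(i).

Step i=7: Q has 7 at row 1, column 4; remove that cell from P, ejecting 7. So w(7) = 7. P is now [[1, 2, 5], [3, 6], [4]].
Step i=6: Q has 6 at row 1, column 3; remove that cell from P, ejecting 5. So w(6) = 5. P is now [[1, 2], [3, 6], [4]].
Step i=5: Q has 5 at row 2, column 2; remove 6 from row 2 of P and reverse-bump: 6 enters row 1 and ejects 2. So w(5) = 2. P is now [[1, 6], [3], [4]].
Step i=4: Q has 4 at row 3, column 1; remove 4 from row 3 of P and reverse-bump: 4 enters row 2 and ejects 3; 3 enters row 1 and ejects 1. So w(4) = 1. P is now [[3, 6], [4]].
Step i=3: Q has 3 at row 2, column 1; remove 4 from row 2 of P and reverse-bump: 4 enters row 1 and ejects 3. So w(3) = 3. P is now [[4, 6]].
Step i=2: Q has 2 at row 1, column 2; remove that cell from P, ejecting 6. So w(2) = 6. P is now [[4]].
Step i=1: Q has 1 at row 1, column 1; remove that cell from P, ejecting 4. So w(1) = 4. P is now [].

So w = 4 6 3 1 2 5 7.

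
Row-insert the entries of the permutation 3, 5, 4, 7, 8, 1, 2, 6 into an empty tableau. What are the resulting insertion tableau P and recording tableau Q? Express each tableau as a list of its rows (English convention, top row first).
Insert each entry of the permutation into P by Schensted row insertion, recording in Q the position of each new cell.

Insert 3: appended to row 1. P = [[3]].
Insert 5: appended to row 1. P = [[3, 5]].
Insert 4: 4 bumps 5 from row 1; 5 starts row 2. P = [[3, 4], [5]].
Insert 7: appended to row 1. P = [[3, 4, 7], [5]].
Insert 8: appended to row 1. P = [[3, 4, 7, 8], [5]].
Insert 1: 1 bumps 3 from row 1; 3 bumps 5 from row 2; 5 starts row 3. P = [[1, 4, 7, 8], [3], [5]].
Insert 2: 2 bumps 4 from row 1; 4 appends to row 2. P = [[1, 2, 7, 8], [3, 4], [5]].
Insert 6: 6 bumps 7 from row 1; 7 appends to row 2. P = [[1, 2, 6, 8], [3, 4, 7], [5]].

So P = [[1, 2, 6, 8], [3, 4, 7], [5]], Q = [[1, 2, 4, 5], [3, 7, 8], [6]].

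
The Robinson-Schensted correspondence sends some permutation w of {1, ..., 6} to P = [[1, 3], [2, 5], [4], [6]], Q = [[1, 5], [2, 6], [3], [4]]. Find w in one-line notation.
6 4 2 1 5 3

Reverse the RSK construction: for i from n down to 1, find the cell of Q containing i, remove the entry at that cell from P, and reverse-bump it up through P; the value ejected from row 1 is w(i).

Step i=6: Q has 6 at row 2, column 2; remove 5 from row 2 of P and reverse-bump: 5 enters row 1 and ejects 3. So w(6) = 3. P is now [[1, 5], [2], [4], [6]].
Step i=5: Q has 5 at row 1, column 2; remove that cell from P, ejecting 5. So w(5) = 5. P is now [[1], [2], [4], [6]].
Step i=4: Q has 4 at row 4, column 1; remove 6 from row 4 of P and reverse-bump: 6 enters row 3 and ejects 4; 4 enters row 2 and ejects 2; 2 enters row 1 and ejects 1. So w(4) = 1. P is now [[2], [4], [6]].
Step i=3: Q has 3 at row 3, column 1; remove 6 from row 3 of P and reverse-bump: 6 enters row 2 and ejects 4; 4 enters row 1 and ejects 2. So w(3) = 2. P is now [[4], [6]].
Step i=2: Q has 2 at row 2, column 1; remove 6 from row 2 of P and reverse-bump: 6 enters row 1 and ejects 4. So w(2) = 4. P is now [[6]].
Step i=1: Q has 1 at row 1, column 1; remove that cell from P, ejecting 6. So w(1) = 6. P is now [].

So w = 6 4 2 1 5 3.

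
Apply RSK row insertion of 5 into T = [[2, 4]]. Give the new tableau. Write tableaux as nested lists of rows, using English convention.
[[2, 4, 5]]

5 is larger than every entry of row 1, so it is appended to row 1. The new tableau is [[2, 4, 5]].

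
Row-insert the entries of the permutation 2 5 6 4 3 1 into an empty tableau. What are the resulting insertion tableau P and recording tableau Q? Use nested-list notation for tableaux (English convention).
Insert each entry of the permutation into P by Schensted row insertion, recording in Q the position of each new cell.

Insert 2: appended to row 1. P = [[2]].
Insert 5: appended to row 1. P = [[2, 5]].
Insert 6: appended to row 1. P = [[2, 5, 6]].
Insert 4: 4 bumps 5 from row 1; 5 starts row 2. P = [[2, 4, 6], [5]].
Insert 3: 3 bumps 4 from row 1; 4 bumps 5 from row 2; 5 starts row 3. P = [[2, 3, 6], [4], [5]].
Insert 1: 1 bumps 2 from row 1; 2 bumps 4 from row 2; 4 bumps 5 from row 3; 5 starts row 4. P = [[1, 3, 6], [2], [4], [5]].

So P = [[1, 3, 6], [2], [4], [5]], Q = [[1, 2, 3], [4], [5], [6]].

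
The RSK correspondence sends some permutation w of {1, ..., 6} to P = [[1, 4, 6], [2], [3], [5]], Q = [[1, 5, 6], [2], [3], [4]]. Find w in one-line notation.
5 3 2 1 4 6

Reverse the RSK construction: for i from n down to 1, find the cell of Q containing i, remove the entry at that cell from P, and reverse-bump it up through P; the value ejected from row 1 is w(i).

Step i=6: Q has 6 at row 1, column 3; remove that cell from P, ejecting 6. So w(6) = 6. P is now [[1, 4], [2], [3], [5]].
Step i=5: Q has 5 at row 1, column 2; remove that cell from P, ejecting 4. So w(5) = 4. P is now [[1], [2], [3], [5]].
Step i=4: Q has 4 at row 4, column 1; remove 5 from row 4 of P and reverse-bump: 5 enters row 3 and ejects 3; 3 enters row 2 and ejects 2; 2 enters row 1 and ejects 1. So w(4) = 1. P is now [[2], [3], [5]].
Step i=3: Q has 3 at row 3, column 1; remove 5 from row 3 of P and reverse-bump: 5 enters row 2 and ejects 3; 3 enters row 1 and ejects 2. So w(3) = 2. P is now [[3], [5]].
Step i=2: Q has 2 at row 2, column 1; remove 5 from row 2 of P and reverse-bump: 5 enters row 1 and ejects 3. So w(2) = 3. P is now [[5]].
Step i=1: Q has 1 at row 1, column 1; remove that cell from P, ejecting 5. So w(1) = 5. P is now [].

So w = 5 3 2 1 4 6.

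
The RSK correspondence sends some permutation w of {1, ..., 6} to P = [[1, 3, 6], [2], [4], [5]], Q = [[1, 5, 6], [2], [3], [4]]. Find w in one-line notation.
Reverse the RSK construction: for i from n down to 1, find the cell of Q containing i, remove the entry at that cell from P, and reverse-bump it up through P; the value ejected from row 1 is w(i).

Step i=6: Q has 6 at row 1, column 3; remove that cell from P, ejecting 6. So w(6) = 6. P is now [[1, 3], [2], [4], [5]].
Step i=5: Q has 5 at row 1, column 2; remove that cell from P, ejecting 3. So w(5) = 3. P is now [[1], [2], [4], [5]].
Step i=4: Q has 4 at row 4, column 1; remove 5 from row 4 of P and reverse-bump: 5 enters row 3 and ejects 4; 4 enters row 2 and ejects 2; 2 enters row 1 and ejects 1. So w(4) = 1. P is now [[2], [4], [5]].
Step i=3: Q has 3 at row 3, column 1; remove 5 from row 3 of P and reverse-bump: 5 enters row 2 and ejects 4; 4 enters row 1 and ejects 2. So w(3) = 2. P is now [[4], [5]].
Step i=2: Q has 2 at row 2, column 1; remove 5 from row 2 of P and reverse-bump: 5 enters row 1 and ejects 4. So w(2) = 4. P is now [[5]].
Step i=1: Q has 1 at row 1, column 1; remove that cell from P, ejecting 5. So w(1) = 5. P is now [].

So w = 5 4 2 1 3 6.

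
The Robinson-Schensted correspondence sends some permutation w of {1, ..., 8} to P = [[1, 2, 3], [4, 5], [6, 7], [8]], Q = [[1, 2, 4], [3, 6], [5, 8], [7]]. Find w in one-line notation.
Reverse RSK: for i = n, n-1, ..., 1, locate i in Q, remove the corresponding corner cell from P, and reverse-bump its entry up through P; the value ejected from row 1 is w(i).

So w = 1 8 6 7 4 5 2 3.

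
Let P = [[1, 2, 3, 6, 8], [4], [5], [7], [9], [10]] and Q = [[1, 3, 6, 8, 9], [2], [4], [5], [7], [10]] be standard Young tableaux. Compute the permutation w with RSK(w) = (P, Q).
10 1 9 7 2 5 4 6 8 3

Reverse the RSK construction: for i from n down to 1, find the cell of Q containing i, remove the entry at that cell from P, and reverse-bump it up through P; the value ejected from row 1 is w(i).

Step i=10: Q has 10 at row 6, column 1; remove 10 from row 6 of P and reverse-bump: 10 enters row 5 and ejects 9; 9 enters row 4 and ejects 7; 7 enters row 3 and ejects 5; 5 enters row 2 and ejects 4; 4 enters row 1 and ejects 3. So w(10) = 3. P is now [[1, 2, 4, 6, 8], [5], [7], [9], [10]].
Step i=9: Q has 9 at row 1, column 5; remove that cell from P, ejecting 8. So w(9) = 8. P is now [[1, 2, 4, 6], [5], [7], [9], [10]].
Step i=8: Q has 8 at row 1, column 4; remove that cell from P, ejecting 6. So w(8) = 6. P is now [[1, 2, 4], [5], [7], [9], [10]].
Step i=7: Q has 7 at row 5, column 1; remove 10 from row 5 of P and reverse-bump: 10 enters row 4 and ejects 9; 9 enters row 3 and ejects 7; 7 enters row 2 and ejects 5; 5 enters row 1 and ejects 4. So w(7) = 4. P is now [[1, 2, 5], [7], [9], [10]].
Step i=6: Q has 6 at row 1, column 3; remove that cell from P, ejecting 5. So w(6) = 5. P is now [[1, 2], [7], [9], [10]].
Step i=5: Q has 5 at row 4, column 1; remove 10 from row 4 of P and reverse-bump: 10 enters row 3 and ejects 9; 9 enters row 2 and ejects 7; 7 enters row 1 and ejects 2. So w(5) = 2. P is now [[1, 7], [9], [10]].
Step i=4: Q has 4 at row 3, column 1; remove 10 from row 3 of P and reverse-bump: 10 enters row 2 and ejects 9; 9 enters row 1 and ejects 7. So w(4) = 7. P is now [[1, 9], [10]].
Step i=3: Q has 3 at row 1, column 2; remove that cell from P, ejecting 9. So w(3) = 9. P is now [[1], [10]].
Step i=2: Q has 2 at row 2, column 1; remove 10 from row 2 of P and reverse-bump: 10 enters row 1 and ejects 1. So w(2) = 1. P is now [[10]].
Step i=1: Q has 1 at row 1, column 1; remove that cell from P, ejecting 10. So w(1) = 10. P is now [].

So w = 10 1 9 7 2 5 4 6 8 3.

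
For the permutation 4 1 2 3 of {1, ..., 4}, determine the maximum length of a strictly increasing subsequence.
3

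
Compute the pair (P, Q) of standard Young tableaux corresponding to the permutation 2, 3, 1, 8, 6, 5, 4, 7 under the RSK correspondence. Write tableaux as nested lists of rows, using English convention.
Insert each entry of the permutation into P by Schensted row insertion, recording in Q the position of each new cell.

Insert 2: appended to row 1. P = [[2]], Q = [[1]].
Insert 3: appended to row 1. P = [[2, 3]], Q = [[1, 2]].
Insert 1: 1 bumps 2 from row 1; 2 starts row 2. P = [[1, 3], [2]], Q = [[1, 2], [3]].
Insert 8: appended to row 1. P = [[1, 3, 8], [2]], Q = [[1, 2, 4], [3]].
Insert 6: 6 bumps 8 from row 1; 8 appends to row 2. P = [[1, 3, 6], [2, 8]], Q = [[1, 2, 4], [3, 5]].
Insert 5: 5 bumps 6 from row 1; 6 bumps 8 from row 2; 8 starts row 3. P = [[1, 3, 5], [2, 6], [8]], Q = [[1, 2, 4], [3, 5], [6]].
Insert 4: 4 bumps 5 from row 1; 5 bumps 6 from row 2; 6 bumps 8 from row 3; 8 starts row 4. P = [[1, 3, 4], [2, 5], [6], [8]], Q = [[1, 2, 4], [3, 5], [6], [7]].
Insert 7: appended to row 1. P = [[1, 3, 4, 7], [2, 5], [6], [8]], Q = [[1, 2, 4, 8], [3, 5], [6], [7]].

So P = [[1, 3, 4, 7], [2, 5], [6], [8]], Q = [[1, 2, 4, 8], [3, 5], [6], [7]].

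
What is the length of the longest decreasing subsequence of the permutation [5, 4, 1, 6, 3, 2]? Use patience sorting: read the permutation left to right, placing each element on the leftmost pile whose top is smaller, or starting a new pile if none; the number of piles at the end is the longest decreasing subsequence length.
4

5: new pile. tops = [5]
4: new pile. tops = [5, 4]
1: new pile. tops = [5, 4, 1]
6: onto pile 1 (replacing 5). tops = [6, 4, 1]
3: onto pile 3 (replacing 1). tops = [6, 4, 3]
2: new pile. tops = [6, 4, 3, 2]

4 piles, so the longest decreasing subsequence has length 4.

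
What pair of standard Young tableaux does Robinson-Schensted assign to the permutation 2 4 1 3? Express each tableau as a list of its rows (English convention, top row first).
P = [[1, 3], [2, 4]], Q = [[1, 2], [3, 4]]

Insert each entry of the permutation into P by Schensted row insertion, recording in Q the position of each new cell.

Insert 2: appended to row 1. P = [[2]].
Insert 4: appended to row 1. P = [[2, 4]].
Insert 1: 1 bumps 2 from row 1; 2 starts row 2. P = [[1, 4], [2]].
Insert 3: 3 bumps 4 from row 1; 4 appends to row 2. P = [[1, 3], [2, 4]].

So P = [[1, 3], [2, 4]], Q = [[1, 2], [3, 4]].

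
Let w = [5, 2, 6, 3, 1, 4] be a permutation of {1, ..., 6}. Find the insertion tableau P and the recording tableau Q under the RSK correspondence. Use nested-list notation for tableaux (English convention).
P = [[1, 3, 4], [2, 6], [5]], Q = [[1, 3, 6], [2, 4], [5]]

Insert each entry of the permutation into P by Schensted row insertion, recording in Q the position of each new cell.

Insert 5: appended to row 1. P = [[5]], Q = [[1]].
Insert 2: 2 bumps 5 from row 1; 5 starts row 2. P = [[2], [5]], Q = [[1], [2]].
Insert 6: appended to row 1. P = [[2, 6], [5]], Q = [[1, 3], [2]].
Insert 3: 3 bumps 6 from row 1; 6 appends to row 2. P = [[2, 3], [5, 6]], Q = [[1, 3], [2, 4]].
Insert 1: 1 bumps 2 from row 1; 2 bumps 5 from row 2; 5 starts row 3. P = [[1, 3], [2, 6], [5]], Q = [[1, 3], [2, 4], [5]].
Insert 4: appended to row 1. P = [[1, 3, 4], [2, 6], [5]], Q = [[1, 3, 6], [2, 4], [5]].

So P = [[1, 3, 4], [2, 6], [5]], Q = [[1, 3, 6], [2, 4], [5]].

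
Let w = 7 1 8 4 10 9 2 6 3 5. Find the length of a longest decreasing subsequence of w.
4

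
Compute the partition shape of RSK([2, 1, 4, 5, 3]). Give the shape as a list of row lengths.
[3, 2]

Row-insert each entry into an empty tableau.

After inserting 2: P = [[2]].
After inserting 1: P = [[1], [2]].
After inserting 4: P = [[1, 4], [2]].
After inserting 5: P = [[1, 4, 5], [2]].
After inserting 3: P = [[1, 3, 5], [2, 4]].

The final insertion tableau P = [[1, 3, 5], [2, 4]] has shape [3, 2].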